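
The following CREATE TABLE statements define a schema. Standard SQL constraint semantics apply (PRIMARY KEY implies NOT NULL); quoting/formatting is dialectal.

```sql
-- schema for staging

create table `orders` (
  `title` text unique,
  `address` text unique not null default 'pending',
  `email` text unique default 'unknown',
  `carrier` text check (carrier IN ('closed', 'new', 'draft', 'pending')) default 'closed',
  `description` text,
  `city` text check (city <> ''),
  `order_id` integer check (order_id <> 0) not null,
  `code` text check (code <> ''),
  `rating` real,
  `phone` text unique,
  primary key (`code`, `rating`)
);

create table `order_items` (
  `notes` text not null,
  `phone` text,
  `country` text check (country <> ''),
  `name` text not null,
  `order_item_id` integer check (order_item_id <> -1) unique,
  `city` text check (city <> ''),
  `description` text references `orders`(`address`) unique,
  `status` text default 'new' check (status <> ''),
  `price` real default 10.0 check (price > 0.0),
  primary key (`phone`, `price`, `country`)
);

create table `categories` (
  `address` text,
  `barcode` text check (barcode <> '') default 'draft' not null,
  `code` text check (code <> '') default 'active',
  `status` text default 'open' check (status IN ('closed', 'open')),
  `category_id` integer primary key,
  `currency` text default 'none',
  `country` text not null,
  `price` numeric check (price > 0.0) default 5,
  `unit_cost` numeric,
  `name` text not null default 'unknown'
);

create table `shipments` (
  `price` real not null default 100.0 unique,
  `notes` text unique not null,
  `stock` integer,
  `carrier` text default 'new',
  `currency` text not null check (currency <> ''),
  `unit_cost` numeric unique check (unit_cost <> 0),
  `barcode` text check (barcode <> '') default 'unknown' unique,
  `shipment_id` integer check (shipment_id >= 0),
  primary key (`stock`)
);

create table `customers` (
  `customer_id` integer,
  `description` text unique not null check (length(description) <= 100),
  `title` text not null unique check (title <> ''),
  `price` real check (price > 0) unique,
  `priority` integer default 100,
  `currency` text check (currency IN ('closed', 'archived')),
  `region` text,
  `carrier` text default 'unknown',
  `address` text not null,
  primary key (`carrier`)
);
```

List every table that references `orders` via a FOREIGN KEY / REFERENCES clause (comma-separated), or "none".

order_items

- order_items.description references orders(address).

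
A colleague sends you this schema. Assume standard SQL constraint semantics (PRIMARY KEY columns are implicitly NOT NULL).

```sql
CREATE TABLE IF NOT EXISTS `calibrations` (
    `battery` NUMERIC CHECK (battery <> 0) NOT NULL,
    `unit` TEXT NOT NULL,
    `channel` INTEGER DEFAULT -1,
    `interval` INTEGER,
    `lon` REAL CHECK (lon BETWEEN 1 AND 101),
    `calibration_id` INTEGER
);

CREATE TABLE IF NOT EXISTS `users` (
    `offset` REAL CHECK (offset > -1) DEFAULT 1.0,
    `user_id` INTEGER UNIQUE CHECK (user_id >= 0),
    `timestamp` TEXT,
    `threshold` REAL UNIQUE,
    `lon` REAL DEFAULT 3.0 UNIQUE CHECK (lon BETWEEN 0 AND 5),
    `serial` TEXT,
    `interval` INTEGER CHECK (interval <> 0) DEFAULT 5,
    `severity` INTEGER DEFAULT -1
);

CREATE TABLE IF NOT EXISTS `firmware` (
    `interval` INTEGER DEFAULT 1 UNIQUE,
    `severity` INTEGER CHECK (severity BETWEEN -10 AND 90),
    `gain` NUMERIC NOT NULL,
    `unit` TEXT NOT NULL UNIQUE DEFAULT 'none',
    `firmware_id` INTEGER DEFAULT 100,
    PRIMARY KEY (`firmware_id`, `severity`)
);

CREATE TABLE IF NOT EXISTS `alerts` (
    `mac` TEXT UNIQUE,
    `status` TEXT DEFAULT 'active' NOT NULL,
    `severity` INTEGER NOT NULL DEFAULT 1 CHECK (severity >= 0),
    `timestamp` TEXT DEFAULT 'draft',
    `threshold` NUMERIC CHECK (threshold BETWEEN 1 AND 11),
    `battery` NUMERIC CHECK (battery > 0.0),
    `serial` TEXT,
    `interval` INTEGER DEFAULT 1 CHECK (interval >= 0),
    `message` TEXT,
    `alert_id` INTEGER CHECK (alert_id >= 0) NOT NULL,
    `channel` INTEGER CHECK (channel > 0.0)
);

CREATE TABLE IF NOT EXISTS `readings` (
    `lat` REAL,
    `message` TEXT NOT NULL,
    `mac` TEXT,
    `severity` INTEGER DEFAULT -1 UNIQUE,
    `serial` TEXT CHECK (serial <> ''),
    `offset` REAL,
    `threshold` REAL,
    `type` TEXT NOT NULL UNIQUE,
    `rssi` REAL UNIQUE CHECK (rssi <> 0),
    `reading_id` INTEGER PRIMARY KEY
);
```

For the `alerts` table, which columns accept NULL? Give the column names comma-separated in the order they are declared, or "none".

mac, timestamp, threshold, battery, serial, interval, message, channel

- mac: UNIQUE does not imply NOT NULL → nullable.
- status: declared NOT NULL → not nullable.
- severity: declared NOT NULL → not nullable.
- timestamp: DEFAULT only fills an omitted column; an explicit NULL is still allowed → nullable.
- threshold: CHECK does not forbid NULL (a CHECK constraint passes when its expression is NULL) → nullable.
- battery: CHECK does not forbid NULL (a CHECK constraint passes when its expression is NULL) → nullable.
- serial: no NOT NULL constraint applies → nullable.
- interval: CHECK does not forbid NULL (a CHECK constraint passes when its expression is NULL) → nullable.
- message: no NOT NULL constraint applies → nullable.
- alert_id: declared NOT NULL → not nullable.
- channel: CHECK does not forbid NULL (a CHECK constraint passes when its expression is NULL) → nullable.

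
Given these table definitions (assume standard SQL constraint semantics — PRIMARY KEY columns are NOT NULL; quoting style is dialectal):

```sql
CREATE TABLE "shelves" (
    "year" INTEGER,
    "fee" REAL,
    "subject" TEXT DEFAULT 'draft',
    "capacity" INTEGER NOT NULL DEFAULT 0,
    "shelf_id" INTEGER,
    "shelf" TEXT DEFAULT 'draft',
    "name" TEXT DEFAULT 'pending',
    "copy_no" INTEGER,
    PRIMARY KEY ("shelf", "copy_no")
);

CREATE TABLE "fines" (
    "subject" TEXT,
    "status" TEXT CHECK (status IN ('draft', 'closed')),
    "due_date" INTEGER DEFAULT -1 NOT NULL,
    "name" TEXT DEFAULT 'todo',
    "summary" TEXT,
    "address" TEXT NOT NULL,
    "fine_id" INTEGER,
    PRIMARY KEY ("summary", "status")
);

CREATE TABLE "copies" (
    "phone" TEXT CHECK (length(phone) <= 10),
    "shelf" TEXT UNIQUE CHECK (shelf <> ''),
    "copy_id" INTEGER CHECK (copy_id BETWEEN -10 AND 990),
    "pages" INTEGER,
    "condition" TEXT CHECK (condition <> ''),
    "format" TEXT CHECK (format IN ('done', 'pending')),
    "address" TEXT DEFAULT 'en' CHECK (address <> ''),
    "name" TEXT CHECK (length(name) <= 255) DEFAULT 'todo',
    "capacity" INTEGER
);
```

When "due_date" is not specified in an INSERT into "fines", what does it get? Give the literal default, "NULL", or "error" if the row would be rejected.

due_date has an explicit DEFAULT -1.
When the column is omitted from an INSERT, that default is used.

-1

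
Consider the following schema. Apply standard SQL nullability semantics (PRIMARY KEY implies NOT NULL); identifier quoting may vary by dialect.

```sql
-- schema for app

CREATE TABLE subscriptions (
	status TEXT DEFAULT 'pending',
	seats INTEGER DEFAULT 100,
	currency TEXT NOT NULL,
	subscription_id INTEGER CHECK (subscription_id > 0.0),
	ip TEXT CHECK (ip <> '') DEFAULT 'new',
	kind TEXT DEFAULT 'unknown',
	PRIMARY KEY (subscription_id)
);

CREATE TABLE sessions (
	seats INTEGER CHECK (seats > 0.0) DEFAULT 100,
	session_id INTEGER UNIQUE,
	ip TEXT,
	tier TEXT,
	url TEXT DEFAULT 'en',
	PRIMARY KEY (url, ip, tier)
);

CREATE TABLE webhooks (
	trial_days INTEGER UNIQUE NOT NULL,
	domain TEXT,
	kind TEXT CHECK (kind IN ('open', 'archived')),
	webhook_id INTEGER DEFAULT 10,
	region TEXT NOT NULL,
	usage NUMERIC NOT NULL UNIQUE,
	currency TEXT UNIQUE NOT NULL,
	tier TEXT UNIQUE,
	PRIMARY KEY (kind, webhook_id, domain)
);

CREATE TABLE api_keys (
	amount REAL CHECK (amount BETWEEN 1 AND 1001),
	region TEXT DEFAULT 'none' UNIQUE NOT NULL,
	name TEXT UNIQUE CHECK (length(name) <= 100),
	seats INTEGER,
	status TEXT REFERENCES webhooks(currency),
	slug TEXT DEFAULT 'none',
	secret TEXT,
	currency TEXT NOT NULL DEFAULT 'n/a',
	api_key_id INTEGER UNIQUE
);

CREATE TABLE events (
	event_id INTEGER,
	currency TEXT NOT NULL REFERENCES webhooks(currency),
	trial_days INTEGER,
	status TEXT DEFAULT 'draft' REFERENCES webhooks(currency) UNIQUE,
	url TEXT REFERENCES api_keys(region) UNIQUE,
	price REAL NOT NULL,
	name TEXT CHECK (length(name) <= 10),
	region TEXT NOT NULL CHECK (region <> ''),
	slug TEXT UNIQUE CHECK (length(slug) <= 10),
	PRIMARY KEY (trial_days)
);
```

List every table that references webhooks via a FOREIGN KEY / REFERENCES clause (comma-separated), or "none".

- api_keys.status references webhooks(currency).
- events.currency references webhooks(currency).
- events.status references webhooks(currency).

api_keys, events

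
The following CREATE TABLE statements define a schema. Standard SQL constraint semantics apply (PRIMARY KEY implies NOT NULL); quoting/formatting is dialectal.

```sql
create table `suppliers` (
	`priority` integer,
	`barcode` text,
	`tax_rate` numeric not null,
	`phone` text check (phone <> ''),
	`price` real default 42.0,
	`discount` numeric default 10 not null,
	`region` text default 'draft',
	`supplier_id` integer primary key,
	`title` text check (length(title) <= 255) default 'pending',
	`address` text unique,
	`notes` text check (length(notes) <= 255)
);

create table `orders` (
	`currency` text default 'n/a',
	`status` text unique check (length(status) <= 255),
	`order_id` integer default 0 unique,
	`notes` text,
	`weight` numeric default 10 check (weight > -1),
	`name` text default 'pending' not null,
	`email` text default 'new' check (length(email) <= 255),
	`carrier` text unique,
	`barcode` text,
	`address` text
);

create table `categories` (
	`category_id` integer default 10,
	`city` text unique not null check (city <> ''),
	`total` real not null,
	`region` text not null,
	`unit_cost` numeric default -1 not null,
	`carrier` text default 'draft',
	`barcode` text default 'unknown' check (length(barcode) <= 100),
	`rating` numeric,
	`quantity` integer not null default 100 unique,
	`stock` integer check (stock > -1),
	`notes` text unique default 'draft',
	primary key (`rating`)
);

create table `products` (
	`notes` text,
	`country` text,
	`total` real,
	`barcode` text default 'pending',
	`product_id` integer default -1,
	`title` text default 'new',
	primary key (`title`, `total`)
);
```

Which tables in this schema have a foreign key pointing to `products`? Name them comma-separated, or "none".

No REFERENCES clause anywhere in the schema names products.

none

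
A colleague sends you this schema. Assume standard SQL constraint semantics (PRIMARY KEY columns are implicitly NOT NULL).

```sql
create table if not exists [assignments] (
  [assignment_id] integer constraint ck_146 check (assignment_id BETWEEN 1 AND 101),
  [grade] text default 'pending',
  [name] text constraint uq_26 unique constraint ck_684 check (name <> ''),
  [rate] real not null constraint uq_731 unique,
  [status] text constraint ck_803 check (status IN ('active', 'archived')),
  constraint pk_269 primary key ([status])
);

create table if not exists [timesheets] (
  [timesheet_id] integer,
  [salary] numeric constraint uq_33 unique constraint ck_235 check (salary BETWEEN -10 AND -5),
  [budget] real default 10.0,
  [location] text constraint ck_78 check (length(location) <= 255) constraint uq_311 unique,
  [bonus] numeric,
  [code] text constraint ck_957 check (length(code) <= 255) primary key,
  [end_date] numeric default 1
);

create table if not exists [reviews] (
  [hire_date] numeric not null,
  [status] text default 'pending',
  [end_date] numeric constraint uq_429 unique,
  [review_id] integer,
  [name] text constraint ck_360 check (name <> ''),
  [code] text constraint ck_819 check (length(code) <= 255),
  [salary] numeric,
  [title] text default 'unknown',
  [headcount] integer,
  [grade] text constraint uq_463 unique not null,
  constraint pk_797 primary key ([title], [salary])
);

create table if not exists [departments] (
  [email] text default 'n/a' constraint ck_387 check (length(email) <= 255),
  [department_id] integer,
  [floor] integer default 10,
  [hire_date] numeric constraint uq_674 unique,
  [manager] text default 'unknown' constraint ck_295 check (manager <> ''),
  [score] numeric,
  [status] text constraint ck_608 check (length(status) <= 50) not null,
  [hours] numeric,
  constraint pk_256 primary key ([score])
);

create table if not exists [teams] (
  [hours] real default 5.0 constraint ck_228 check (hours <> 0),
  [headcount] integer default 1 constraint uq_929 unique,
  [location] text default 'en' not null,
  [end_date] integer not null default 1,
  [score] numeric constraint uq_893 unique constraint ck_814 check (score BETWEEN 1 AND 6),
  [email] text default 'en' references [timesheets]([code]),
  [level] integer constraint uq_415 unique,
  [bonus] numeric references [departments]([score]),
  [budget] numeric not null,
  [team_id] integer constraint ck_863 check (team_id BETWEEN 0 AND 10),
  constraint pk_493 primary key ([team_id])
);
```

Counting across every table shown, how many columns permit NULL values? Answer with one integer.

assignments: 3 nullable (assignment_id, grade, name — PK (status) and explicit NOT NULL columns excluded).
timesheets: 6 nullable (timesheet_id, salary, budget, location, bonus, end_date — PK (code) and explicit NOT NULL columns excluded).
reviews: 6 nullable (status, end_date, review_id, name, code, headcount — PK (title, salary) and explicit NOT NULL columns excluded).
departments: 6 nullable (email, department_id, floor, hire_date, manager, hours — PK (score) and explicit NOT NULL columns excluded).
teams: 6 nullable (hours, headcount, score, email, level, bonus — PK (team_id) and explicit NOT NULL columns excluded).
Total: 3 + 6 + 6 + 6 + 6 = 27.

27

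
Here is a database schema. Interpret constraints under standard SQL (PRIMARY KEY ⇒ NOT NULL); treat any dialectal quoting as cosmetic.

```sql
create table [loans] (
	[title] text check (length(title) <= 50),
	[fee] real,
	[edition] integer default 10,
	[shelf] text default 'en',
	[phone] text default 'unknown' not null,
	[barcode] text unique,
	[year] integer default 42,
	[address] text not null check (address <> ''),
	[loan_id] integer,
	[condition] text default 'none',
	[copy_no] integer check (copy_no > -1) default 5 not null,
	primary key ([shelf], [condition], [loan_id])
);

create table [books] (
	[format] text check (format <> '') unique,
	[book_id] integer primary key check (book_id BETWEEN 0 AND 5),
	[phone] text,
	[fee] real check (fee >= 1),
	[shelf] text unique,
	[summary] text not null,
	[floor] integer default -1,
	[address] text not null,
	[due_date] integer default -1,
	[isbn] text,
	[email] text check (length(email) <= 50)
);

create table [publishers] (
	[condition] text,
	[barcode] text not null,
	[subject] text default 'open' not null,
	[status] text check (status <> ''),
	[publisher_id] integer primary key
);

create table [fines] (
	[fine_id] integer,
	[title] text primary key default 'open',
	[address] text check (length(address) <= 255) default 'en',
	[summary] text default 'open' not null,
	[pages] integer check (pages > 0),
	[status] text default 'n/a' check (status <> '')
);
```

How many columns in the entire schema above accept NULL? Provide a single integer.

19

loans: 5 nullable (title, fee, edition, barcode, year — PK (shelf, condition, loan_id) and explicit NOT NULL columns excluded).
books: 8 nullable (format, phone, fee, shelf, floor, due_date, isbn, email — PK (book_id) and explicit NOT NULL columns excluded).
publishers: 2 nullable (condition, status — PK (publisher_id) and explicit NOT NULL columns excluded).
fines: 4 nullable (fine_id, address, pages, status — PK (title) and explicit NOT NULL columns excluded).
Total: 5 + 8 + 2 + 4 = 19.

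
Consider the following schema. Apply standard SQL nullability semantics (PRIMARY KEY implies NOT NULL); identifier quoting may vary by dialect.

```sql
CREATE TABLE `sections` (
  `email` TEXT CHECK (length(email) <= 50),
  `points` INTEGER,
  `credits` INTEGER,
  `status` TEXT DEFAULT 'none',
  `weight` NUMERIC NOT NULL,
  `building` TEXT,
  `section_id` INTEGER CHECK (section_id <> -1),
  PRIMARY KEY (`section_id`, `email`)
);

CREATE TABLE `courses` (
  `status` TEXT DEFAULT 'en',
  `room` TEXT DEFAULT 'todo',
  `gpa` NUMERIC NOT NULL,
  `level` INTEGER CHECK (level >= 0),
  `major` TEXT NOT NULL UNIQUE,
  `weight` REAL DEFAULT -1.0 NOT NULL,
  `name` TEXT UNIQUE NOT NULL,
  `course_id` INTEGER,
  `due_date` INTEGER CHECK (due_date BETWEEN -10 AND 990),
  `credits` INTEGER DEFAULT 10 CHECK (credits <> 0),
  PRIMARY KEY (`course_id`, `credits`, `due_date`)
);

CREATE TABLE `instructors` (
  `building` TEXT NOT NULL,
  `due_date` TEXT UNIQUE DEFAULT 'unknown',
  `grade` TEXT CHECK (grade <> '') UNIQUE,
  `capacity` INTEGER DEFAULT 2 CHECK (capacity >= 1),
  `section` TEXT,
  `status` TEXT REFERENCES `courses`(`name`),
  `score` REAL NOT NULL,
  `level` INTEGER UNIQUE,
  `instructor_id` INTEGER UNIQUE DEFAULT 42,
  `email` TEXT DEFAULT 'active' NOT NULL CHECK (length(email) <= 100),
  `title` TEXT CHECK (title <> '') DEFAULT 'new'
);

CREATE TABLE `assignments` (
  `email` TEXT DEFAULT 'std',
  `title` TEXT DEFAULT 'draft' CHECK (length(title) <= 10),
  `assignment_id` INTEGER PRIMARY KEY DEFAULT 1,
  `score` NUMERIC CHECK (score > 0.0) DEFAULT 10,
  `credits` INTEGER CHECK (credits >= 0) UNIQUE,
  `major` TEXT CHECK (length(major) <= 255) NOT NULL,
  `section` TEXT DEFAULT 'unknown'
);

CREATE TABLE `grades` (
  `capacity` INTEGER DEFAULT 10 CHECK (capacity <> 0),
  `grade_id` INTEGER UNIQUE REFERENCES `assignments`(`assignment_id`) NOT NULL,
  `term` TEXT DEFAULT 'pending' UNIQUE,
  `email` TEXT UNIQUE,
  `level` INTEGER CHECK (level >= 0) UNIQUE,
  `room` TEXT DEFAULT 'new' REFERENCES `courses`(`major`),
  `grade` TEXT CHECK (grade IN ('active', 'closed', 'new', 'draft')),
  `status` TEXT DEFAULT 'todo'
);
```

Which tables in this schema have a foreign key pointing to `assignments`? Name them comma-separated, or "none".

- grades.grade_id references assignments(assignment_id).

grades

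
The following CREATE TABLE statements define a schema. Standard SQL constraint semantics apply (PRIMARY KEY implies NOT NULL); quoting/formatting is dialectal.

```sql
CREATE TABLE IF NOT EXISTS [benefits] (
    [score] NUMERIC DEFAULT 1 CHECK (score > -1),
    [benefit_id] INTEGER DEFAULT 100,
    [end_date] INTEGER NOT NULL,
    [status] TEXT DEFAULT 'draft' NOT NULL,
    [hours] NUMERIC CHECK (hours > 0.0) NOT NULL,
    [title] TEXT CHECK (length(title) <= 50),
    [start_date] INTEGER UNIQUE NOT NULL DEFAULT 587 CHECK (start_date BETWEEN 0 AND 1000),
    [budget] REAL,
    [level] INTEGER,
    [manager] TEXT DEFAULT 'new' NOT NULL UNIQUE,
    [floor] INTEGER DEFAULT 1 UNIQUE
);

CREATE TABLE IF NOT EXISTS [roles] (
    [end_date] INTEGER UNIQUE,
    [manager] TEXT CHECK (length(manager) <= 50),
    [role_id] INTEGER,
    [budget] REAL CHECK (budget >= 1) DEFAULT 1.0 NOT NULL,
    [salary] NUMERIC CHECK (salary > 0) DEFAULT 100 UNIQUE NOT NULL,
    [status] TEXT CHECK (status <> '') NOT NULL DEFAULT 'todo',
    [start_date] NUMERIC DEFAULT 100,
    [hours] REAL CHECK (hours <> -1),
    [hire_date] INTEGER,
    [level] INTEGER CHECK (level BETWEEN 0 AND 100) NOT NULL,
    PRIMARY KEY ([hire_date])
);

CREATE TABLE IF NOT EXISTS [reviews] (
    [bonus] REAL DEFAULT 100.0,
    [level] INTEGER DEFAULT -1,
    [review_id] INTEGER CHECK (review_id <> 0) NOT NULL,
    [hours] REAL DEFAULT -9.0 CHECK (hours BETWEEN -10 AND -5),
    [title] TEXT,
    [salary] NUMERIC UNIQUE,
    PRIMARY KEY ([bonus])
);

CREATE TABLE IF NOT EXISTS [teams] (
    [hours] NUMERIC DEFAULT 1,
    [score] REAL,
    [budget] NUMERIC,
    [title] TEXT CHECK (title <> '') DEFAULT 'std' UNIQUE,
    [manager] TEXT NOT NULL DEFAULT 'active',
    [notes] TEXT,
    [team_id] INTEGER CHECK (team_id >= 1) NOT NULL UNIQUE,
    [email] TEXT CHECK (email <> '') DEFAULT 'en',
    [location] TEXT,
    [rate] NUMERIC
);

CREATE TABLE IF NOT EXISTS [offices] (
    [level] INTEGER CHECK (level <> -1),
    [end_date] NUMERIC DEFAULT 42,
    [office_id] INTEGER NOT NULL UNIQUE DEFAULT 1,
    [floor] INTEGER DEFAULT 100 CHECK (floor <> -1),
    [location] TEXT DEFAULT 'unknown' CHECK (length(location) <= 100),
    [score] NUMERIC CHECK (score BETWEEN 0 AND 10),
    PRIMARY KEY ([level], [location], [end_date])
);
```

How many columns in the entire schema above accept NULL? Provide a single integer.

benefits: 6 nullable (score, benefit_id, title, budget, level, floor — PK none and explicit NOT NULL columns excluded).
roles: 5 nullable (end_date, manager, role_id, start_date, hours — PK (hire_date) and explicit NOT NULL columns excluded).
reviews: 4 nullable (level, hours, title, salary — PK (bonus) and explicit NOT NULL columns excluded).
teams: 8 nullable (hours, score, budget, title, notes, email, location, rate — PK none and explicit NOT NULL columns excluded).
offices: 2 nullable (floor, score — PK (level, location, end_date) and explicit NOT NULL columns excluded).
Total: 6 + 5 + 4 + 8 + 2 = 25.

25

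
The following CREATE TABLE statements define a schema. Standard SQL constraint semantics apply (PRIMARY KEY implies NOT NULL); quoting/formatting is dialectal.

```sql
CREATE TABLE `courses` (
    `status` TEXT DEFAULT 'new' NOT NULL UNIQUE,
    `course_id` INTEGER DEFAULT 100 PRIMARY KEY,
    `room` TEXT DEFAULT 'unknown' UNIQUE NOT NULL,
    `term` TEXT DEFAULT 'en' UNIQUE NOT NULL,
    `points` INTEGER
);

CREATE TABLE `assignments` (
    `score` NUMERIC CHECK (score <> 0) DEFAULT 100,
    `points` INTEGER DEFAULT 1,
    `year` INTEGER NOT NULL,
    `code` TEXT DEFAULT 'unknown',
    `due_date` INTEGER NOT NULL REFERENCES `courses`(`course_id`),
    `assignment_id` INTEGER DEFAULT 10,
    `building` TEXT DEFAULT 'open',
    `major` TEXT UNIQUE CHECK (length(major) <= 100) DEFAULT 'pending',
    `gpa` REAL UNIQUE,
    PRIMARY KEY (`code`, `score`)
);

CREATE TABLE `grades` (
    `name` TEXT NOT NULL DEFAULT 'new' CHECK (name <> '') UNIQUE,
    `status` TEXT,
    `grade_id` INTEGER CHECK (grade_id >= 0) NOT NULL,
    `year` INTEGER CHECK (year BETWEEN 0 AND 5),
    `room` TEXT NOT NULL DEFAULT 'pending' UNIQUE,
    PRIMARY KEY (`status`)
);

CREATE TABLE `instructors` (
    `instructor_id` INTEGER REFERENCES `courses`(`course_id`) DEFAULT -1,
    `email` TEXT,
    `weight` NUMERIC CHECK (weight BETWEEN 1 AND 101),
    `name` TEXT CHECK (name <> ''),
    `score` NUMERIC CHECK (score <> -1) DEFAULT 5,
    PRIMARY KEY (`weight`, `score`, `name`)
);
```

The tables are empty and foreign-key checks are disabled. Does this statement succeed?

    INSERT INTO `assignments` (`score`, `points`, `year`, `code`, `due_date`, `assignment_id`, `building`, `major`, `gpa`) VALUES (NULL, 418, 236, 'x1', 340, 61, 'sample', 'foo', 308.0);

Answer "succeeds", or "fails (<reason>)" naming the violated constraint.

fails (NOT NULL on score)

score is explicitly set to NULL, but score is part of the PRIMARY KEY (implied NOT NULL).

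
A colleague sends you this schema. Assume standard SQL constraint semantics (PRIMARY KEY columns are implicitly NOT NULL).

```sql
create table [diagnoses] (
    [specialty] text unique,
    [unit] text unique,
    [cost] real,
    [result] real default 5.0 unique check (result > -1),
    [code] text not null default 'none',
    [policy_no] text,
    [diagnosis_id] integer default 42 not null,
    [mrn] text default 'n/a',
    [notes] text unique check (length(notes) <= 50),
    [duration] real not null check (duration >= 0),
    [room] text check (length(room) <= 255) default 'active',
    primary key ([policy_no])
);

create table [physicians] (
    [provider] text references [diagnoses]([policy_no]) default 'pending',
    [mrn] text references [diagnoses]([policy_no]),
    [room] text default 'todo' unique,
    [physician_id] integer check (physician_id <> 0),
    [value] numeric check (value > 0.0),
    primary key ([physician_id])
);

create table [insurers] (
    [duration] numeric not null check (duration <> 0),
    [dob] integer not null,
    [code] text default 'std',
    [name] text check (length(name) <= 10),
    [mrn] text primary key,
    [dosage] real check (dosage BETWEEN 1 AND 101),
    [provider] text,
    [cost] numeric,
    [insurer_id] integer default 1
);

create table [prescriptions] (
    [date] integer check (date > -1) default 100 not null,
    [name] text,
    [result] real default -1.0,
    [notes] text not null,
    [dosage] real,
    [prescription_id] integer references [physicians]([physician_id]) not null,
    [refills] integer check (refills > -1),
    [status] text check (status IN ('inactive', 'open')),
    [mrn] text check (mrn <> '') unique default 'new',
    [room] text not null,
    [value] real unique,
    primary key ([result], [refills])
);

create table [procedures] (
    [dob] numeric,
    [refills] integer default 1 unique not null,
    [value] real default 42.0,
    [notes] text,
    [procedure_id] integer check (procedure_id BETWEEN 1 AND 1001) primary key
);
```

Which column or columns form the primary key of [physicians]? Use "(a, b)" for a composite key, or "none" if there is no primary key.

physician_id is declared PRIMARY KEY as a table-level PRIMARY KEY clause.

physician_id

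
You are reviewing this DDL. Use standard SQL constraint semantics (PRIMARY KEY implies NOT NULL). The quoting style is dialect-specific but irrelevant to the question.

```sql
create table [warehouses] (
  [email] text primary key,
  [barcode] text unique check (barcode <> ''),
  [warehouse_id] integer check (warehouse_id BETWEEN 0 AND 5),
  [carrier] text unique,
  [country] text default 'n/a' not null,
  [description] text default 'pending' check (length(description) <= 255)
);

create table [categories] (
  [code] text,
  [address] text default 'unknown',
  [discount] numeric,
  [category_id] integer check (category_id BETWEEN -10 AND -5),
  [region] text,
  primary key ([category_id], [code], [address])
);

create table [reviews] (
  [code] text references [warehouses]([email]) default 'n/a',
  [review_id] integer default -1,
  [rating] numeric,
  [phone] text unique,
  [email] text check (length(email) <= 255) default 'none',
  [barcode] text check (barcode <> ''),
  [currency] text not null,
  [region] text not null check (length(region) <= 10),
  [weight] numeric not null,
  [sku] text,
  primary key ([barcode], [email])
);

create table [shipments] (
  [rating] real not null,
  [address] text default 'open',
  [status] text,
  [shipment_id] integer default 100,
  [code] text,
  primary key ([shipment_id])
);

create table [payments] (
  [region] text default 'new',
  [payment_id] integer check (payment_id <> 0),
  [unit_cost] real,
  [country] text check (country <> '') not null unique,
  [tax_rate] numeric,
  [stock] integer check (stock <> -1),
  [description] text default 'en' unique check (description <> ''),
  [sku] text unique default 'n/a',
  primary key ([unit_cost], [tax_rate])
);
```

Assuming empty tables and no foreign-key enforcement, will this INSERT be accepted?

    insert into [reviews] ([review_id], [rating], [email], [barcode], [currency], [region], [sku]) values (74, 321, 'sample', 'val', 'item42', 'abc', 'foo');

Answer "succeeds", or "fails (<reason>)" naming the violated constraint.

fails (NOT NULL on weight)

weight is omitted from the column list and has no DEFAULT, so it would receive NULL.
But weight is declared NOT NULL.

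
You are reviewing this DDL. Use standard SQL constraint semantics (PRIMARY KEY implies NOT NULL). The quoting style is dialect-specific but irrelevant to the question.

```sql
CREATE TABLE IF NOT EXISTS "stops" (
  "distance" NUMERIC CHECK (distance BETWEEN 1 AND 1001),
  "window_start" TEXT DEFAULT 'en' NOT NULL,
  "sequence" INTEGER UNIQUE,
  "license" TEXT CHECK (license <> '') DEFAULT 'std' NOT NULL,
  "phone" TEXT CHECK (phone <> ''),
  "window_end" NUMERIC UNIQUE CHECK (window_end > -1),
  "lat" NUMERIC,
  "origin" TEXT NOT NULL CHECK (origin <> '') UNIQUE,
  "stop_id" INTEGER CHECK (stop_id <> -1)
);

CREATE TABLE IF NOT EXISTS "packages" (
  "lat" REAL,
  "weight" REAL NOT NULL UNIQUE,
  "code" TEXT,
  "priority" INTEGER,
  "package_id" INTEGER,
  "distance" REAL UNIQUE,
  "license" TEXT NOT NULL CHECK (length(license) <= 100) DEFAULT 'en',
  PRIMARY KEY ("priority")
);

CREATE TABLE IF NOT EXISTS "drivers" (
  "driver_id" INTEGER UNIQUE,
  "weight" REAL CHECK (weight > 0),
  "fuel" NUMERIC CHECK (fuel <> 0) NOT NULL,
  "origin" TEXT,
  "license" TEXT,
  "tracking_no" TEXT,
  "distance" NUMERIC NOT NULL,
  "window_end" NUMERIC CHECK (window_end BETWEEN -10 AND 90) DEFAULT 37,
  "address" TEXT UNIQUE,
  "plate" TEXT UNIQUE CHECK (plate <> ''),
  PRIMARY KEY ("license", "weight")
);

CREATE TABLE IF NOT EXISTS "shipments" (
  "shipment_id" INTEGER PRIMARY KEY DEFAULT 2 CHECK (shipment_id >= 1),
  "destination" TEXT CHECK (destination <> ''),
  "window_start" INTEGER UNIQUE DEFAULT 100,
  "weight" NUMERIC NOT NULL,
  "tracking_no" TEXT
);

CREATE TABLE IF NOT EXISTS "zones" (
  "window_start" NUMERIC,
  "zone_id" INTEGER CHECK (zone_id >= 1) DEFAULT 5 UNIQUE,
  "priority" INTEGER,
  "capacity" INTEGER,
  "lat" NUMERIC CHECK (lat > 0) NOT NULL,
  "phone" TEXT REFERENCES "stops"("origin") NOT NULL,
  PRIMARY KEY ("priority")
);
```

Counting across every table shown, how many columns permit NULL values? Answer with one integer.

22

stops: 6 nullable (distance, sequence, phone, window_end, lat, stop_id — PK none and explicit NOT NULL columns excluded).
packages: 4 nullable (lat, code, package_id, distance — PK (priority) and explicit NOT NULL columns excluded).
drivers: 6 nullable (driver_id, origin, tracking_no, window_end, address, plate — PK (license, weight) and explicit NOT NULL columns excluded).
shipments: 3 nullable (destination, window_start, tracking_no — PK (shipment_id) and explicit NOT NULL columns excluded).
zones: 3 nullable (window_start, zone_id, capacity — PK (priority) and explicit NOT NULL columns excluded).
Total: 6 + 4 + 6 + 3 + 3 = 22.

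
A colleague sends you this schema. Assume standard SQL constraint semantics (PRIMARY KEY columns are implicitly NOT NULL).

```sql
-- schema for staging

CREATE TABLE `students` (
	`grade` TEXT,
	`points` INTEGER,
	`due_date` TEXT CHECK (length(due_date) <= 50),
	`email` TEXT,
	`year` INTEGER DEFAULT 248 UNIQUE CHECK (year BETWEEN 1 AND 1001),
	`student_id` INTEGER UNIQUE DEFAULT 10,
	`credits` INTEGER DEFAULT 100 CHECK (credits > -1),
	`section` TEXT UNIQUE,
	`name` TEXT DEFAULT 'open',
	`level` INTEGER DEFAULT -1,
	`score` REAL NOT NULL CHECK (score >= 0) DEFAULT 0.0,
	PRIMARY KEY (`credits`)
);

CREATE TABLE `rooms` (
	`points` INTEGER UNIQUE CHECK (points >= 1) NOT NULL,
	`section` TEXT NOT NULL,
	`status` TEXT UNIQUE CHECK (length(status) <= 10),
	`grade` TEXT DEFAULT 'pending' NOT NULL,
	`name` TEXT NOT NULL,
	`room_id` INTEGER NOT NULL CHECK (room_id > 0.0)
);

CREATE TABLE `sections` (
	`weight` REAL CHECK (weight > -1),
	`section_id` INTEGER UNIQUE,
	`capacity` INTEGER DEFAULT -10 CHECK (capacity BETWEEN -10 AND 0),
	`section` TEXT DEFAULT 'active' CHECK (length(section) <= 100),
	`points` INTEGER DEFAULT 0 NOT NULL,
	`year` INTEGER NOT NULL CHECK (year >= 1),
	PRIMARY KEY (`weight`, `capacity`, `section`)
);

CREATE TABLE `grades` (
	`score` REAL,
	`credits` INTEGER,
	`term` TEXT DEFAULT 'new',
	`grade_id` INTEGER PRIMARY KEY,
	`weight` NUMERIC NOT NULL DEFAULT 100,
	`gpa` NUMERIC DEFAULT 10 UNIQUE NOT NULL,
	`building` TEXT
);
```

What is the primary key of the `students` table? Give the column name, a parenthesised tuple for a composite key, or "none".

credits

credits is declared PRIMARY KEY as a table-level PRIMARY KEY clause.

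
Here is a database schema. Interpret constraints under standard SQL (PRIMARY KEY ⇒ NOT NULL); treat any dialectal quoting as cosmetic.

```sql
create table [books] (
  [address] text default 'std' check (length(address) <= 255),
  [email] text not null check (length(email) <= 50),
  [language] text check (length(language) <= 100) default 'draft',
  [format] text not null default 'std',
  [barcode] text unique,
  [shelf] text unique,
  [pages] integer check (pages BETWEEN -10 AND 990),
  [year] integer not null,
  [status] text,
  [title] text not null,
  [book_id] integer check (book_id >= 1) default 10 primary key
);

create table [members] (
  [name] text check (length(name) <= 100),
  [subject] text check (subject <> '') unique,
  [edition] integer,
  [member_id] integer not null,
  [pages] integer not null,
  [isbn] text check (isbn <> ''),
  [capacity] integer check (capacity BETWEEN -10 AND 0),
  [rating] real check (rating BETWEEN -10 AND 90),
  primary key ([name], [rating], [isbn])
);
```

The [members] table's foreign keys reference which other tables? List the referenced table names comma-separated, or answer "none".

none

No column in members has a REFERENCES clause.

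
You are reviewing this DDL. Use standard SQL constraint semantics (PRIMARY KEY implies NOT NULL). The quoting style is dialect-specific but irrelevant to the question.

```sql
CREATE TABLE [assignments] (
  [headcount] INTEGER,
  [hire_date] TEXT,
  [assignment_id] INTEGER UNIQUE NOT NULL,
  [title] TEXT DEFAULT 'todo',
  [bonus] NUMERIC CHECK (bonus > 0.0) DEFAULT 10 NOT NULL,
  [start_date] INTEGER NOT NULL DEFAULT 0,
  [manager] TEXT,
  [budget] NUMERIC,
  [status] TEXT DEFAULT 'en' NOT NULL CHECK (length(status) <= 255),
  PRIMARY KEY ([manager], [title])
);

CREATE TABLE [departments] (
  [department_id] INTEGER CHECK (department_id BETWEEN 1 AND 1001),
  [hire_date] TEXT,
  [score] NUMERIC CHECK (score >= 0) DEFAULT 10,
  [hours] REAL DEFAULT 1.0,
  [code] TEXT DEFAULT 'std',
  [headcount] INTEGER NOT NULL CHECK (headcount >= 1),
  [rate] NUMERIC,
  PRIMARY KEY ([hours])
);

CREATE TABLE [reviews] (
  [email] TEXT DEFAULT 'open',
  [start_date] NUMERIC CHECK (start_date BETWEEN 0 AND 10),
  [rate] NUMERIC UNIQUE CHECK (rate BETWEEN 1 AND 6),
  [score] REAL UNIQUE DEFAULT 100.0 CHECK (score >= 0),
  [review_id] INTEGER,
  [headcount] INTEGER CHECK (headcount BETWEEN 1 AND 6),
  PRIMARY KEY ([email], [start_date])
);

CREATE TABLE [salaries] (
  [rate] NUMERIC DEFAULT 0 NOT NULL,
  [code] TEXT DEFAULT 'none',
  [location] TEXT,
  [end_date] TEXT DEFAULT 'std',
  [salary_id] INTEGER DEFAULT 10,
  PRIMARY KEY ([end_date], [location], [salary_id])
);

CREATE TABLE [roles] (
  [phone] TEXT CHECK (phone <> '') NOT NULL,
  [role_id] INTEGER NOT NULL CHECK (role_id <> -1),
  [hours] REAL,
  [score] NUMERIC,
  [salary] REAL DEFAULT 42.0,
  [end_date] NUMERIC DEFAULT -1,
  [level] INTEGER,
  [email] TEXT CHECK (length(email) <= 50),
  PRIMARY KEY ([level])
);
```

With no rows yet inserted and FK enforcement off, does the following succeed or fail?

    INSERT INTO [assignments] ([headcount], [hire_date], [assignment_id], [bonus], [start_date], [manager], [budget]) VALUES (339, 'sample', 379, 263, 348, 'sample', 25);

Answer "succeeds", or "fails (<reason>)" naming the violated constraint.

NOT NULL columns: assignment_id is supplied; bonus is supplied; manager is supplied; start_date is supplied; status defaults to 'en'; title defaults to 'todo'.
CHECK constraints: 263 satisfies (bonus > 0.0).
No constraint is violated.

succeeds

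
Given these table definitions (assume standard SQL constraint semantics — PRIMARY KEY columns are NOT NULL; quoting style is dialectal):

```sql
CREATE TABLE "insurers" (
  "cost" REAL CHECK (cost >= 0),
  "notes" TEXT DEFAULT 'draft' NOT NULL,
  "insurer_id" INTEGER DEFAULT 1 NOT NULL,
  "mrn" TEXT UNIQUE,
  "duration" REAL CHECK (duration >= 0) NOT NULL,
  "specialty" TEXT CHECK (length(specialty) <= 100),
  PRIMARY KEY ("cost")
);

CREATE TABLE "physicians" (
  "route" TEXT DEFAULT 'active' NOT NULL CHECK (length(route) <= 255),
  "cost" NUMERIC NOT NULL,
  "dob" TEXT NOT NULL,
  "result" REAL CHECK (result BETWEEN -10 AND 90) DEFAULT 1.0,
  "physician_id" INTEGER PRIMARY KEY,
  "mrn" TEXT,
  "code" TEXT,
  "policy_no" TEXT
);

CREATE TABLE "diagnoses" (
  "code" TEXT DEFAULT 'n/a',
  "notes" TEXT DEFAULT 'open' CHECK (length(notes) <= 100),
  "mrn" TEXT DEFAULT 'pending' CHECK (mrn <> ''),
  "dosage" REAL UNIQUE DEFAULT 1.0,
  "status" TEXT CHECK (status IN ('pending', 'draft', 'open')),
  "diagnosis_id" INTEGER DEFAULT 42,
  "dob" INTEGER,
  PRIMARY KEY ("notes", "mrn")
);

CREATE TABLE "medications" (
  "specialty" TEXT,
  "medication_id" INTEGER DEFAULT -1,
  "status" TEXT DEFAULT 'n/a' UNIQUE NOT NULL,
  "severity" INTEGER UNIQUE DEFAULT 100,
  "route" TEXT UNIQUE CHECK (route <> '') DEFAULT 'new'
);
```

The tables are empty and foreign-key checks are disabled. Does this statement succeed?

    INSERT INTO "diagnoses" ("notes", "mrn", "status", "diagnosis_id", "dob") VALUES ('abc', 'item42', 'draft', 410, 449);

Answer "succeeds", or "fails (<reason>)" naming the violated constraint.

NOT NULL columns: mrn is supplied; notes is supplied.
CHECK constraints: 'abc' satisfies (length(notes) <= 100); 'item42' satisfies (mrn <> ''); 'draft' satisfies (status IN ('pending', 'draft', 'open')).
No constraint is violated.

succeeds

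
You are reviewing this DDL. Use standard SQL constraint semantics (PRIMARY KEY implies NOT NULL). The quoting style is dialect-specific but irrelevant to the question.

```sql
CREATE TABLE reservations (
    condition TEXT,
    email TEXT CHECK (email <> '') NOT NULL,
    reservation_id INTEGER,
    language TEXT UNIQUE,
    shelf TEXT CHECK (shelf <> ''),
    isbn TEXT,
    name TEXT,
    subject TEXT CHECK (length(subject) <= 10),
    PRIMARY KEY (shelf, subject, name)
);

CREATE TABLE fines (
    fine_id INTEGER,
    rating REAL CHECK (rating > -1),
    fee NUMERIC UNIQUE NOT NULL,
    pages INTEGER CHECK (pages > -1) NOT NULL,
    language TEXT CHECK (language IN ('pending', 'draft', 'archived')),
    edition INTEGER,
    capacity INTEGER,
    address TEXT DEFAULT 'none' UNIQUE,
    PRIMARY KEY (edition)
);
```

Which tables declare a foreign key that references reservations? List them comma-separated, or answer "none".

No REFERENCES clause anywhere in the schema names reservations.

none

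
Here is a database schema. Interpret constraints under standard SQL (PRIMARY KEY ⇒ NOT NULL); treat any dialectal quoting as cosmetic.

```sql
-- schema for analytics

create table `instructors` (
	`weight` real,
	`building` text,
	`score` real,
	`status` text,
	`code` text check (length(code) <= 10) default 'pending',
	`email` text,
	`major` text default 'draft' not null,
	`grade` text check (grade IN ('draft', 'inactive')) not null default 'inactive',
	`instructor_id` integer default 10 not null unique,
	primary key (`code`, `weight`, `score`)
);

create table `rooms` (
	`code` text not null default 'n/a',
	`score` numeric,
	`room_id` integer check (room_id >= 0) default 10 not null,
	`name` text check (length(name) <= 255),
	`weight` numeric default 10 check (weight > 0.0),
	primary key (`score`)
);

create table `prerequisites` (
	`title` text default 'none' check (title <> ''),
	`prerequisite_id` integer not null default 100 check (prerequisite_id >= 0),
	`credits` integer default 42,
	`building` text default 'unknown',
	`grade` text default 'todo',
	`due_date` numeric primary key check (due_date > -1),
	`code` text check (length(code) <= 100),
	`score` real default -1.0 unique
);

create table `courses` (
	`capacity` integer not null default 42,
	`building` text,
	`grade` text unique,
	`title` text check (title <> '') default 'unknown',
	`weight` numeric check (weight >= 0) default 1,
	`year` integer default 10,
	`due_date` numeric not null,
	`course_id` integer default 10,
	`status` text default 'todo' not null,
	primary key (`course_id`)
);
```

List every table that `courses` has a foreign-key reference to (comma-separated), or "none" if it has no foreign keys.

No column in courses has a REFERENCES clause.

none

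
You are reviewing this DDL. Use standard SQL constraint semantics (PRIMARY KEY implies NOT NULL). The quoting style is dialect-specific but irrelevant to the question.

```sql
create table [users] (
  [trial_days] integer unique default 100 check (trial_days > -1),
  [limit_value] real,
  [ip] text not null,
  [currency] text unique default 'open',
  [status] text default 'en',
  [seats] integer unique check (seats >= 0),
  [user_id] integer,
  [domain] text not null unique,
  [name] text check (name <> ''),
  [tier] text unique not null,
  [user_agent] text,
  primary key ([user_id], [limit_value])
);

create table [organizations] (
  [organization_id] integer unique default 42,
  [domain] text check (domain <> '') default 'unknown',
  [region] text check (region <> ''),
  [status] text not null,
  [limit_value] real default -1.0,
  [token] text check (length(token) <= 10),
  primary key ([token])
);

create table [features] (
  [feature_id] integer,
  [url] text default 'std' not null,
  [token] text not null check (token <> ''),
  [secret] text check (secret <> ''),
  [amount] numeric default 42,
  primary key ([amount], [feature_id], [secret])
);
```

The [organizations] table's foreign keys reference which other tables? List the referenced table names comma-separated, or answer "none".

No column in organizations has a REFERENCES clause.

none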